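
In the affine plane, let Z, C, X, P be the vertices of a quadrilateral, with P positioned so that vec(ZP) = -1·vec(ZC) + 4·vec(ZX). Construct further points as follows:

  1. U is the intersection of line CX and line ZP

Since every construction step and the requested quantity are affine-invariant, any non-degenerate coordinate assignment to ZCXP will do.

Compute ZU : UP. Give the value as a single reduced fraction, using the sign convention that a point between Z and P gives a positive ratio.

ZU:UP = 1/2

Set Z = (0, 0), C = (1, 0), X = (0, 1), P = (-1, 4); any affine frame gives the same invariant.
1. U is the intersection of line CX and line ZP ⇒ U = (-1/3, 4/3)
U = Z + t·(P−Z) with t = 1/3, so ZU:UP = t:(1−t) = 1/3:2/3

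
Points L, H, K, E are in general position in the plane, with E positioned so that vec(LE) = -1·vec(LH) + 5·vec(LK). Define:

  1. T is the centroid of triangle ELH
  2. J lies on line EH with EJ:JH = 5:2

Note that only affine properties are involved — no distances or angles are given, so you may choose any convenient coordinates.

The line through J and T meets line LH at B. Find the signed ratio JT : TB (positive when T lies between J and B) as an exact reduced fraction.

Choose coordinates L = (0, 0), H = (1, 0), K = (0, 1), E = (-1, 5).
1. T is the centroid of triangle ELH ⇒ T = (0, 5/3)
2. J lies on line EH with EJ:JH = 5:2 ⇒ J = (3/7, 10/7)
line JT meets LH at B = (3, 0)
T = J + t·(B−J) with t = -1/6, so JT:TB = -1/6:7/6

JT:TB = -1/7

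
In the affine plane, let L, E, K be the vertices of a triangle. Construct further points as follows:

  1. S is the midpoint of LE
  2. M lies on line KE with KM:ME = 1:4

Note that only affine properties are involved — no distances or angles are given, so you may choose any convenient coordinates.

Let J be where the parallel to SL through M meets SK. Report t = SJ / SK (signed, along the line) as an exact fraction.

t = 4/5

Choose coordinates L = (0, 0), E = (1, 0), K = (0, 1).
1. S is the midpoint of LE ⇒ S = (1/2, 0)
2. M lies on line KE with KM:ME = 1:4 ⇒ M = (1/5, 4/5)
through M parallel to SL: direction (-1/2, 0); meets SK at J = (1/10, 4/5)
J = S + t·(K−S) with t = 4/5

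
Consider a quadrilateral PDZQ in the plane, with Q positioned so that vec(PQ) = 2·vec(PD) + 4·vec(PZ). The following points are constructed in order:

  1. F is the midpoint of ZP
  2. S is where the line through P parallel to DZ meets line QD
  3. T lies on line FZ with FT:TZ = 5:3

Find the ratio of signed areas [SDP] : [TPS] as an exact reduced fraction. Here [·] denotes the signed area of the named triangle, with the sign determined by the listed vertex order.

[SDP]:[TPS] = 16/13

Assign P = (0, 0), D = (1, 0), Z = (0, 1), Q = (2, 4) — the answer is frame-independent, so this choice is without loss of generality.
1. F is the midpoint of ZP ⇒ F = (0, 1/2)
2. S is where the line through P parallel to DZ meets line QD ⇒ S = (4/5, -4/5)
3. T lies on line FZ with FT:TZ = 5:3 ⇒ T = (0, 13/16)
2·[SDP] = 4/5, 2·[TPS] = 13/20
[SDP]:[TPS] = 4/5:13/20 = 16/13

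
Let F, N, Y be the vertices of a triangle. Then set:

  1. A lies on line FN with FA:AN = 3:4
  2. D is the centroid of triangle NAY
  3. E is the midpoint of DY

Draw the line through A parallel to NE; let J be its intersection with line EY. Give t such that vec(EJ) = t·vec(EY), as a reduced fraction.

t = -4

Assign F = (0, 0), N = (1, 0), Y = (0, 1) — the answer is frame-independent, so this choice is without loss of generality.
1. A lies on line FN with FA:AN = 3:4 ⇒ A = (3/7, 0)
2. D is the centroid of triangle NAY ⇒ D = (10/21, 1/3)
3. E is the midpoint of DY ⇒ E = (5/21, 2/3)
through A parallel to NE: direction (-16/21, 2/3); meets EY at J = (25/21, -2/3)
J = E + t·(Y−E) with t = -4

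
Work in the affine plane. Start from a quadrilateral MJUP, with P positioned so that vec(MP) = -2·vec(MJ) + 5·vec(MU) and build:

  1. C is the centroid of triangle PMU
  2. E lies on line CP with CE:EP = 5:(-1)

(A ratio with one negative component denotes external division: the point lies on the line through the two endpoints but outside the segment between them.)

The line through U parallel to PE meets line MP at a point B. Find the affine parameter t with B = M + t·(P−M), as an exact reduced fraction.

Assign M = (0, 0), J = (1, 0), U = (0, 1), P = (-2, 5) — the answer is frame-independent, so this choice is without loss of generality.
1. C is the centroid of triangle PMU ⇒ C = (-2/3, 2)
2. E lies on line CP with CE:EP = 5:(-1) ⇒ E = (-7/3, 23/4)
through U parallel to PE: direction (-1/3, 3/4); meets MP at B = (-4, 10)
B = M + t·(P−M) with t = 2

t = 2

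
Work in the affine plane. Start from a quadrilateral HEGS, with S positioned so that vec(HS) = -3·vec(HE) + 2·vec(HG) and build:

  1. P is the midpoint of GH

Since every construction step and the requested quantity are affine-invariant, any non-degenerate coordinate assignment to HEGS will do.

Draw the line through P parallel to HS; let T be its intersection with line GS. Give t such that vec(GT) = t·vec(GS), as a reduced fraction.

t = 1/2

Work in coordinates with H = (0, 0), E = (1, 0), G = (0, 1), S = (-3, 2).
1. P is the midpoint of GH ⇒ P = (0, 1/2)
through P parallel to HS: direction (-3, 2); meets GS at T = (-3/2, 3/2)
T = G + t·(S−G) with t = 1/2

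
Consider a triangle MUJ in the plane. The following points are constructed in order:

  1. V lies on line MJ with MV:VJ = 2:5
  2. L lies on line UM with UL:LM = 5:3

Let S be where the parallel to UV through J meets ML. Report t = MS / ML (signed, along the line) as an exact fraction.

t = 28/3

Choose coordinates M = (0, 0), U = (1, 0), J = (0, 1).
1. V lies on line MJ with MV:VJ = 2:5 ⇒ V = (0, 2/7)
2. L lies on line UM with UL:LM = 5:3 ⇒ L = (3/8, 0)
through J parallel to UV: direction (-1, 2/7); meets ML at S = (7/2, 0)
S = M + t·(L−M) with t = 28/3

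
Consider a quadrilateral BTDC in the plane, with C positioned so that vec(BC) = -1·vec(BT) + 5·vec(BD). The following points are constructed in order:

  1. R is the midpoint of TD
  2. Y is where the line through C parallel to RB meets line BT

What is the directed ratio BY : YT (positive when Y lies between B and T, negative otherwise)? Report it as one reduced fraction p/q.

Choose coordinates B = (0, 0), T = (1, 0), D = (0, 1), C = (-1, 5).
1. R is the midpoint of TD ⇒ R = (1/2, 1/2)
2. Y is where the line through C parallel to RB meets line BT ⇒ Y = (-6, 0)
Y = B + t·(T−B) with t = -6, so BY:YT = t:(1−t) = -6:7

BY:YT = -6/7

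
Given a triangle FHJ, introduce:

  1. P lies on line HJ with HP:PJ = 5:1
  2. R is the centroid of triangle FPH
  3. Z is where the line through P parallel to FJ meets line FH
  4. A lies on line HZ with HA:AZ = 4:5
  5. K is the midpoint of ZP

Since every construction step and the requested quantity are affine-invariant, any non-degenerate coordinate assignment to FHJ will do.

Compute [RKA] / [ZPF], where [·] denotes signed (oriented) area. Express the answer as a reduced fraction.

[RKA]:[ZPF] = 11/54

Assign F = (0, 0), H = (1, 0), J = (0, 1) — the answer is frame-independent, so this choice is without loss of generality.
1. P lies on line HJ with HP:PJ = 5:1 ⇒ P = (1/6, 5/6)
2. R is the centroid of triangle FPH ⇒ R = (7/18, 5/18)
3. Z is where the line through P parallel to FJ meets line FH ⇒ Z = (1/6, 0)
4. A lies on line HZ with HA:AZ = 4:5 ⇒ A = (17/27, 0)
5. K is the midpoint of ZP ⇒ K = (1/6, 5/12)
2·[RKA] = 55/1944, 2·[ZPF] = 5/36
[RKA]:[ZPF] = 55/1944:5/36 = 11/54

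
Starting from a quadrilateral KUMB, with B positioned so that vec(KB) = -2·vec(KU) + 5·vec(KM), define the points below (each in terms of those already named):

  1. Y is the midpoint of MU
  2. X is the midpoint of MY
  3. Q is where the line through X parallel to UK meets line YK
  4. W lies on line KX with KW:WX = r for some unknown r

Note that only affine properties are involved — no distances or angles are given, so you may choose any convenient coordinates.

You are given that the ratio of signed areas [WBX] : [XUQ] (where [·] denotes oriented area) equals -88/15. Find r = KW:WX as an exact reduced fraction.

Choose coordinates K = (0, 0), U = (1, 0), M = (0, 1), B = (-2, 5).
1. Y is the midpoint of MU ⇒ Y = (1/2, 1/2)
2. X is the midpoint of MY ⇒ X = (1/4, 3/4)
3. Q is where the line through X parallel to UK meets line YK ⇒ Q = (3/4, 3/4)
4. With KW:WX = r, write λ = r/(r+1) so W = K + λ·(X−K); W is affine-linear in λ
Every point depending on W is an affine combination of W and λ-independent points, so each such coordinate is linear in λ; the λ² term in each signed area is a multiple of (X−K)×(X−K) = 0, so 2·[WBX] and 2·[XUQ] are each linear in λ. Evaluating at λ=0 and λ=1:
  2·[WBX] = 11/4·λ − 11/4,   2·[XUQ] = 3/8
So [WBX]:[XUQ] = (11/4·λ − 11/4) / (3/8). Setting this equal to -88/15:
  11/4·λ − 11/4 = -88/15·(3/8)  ⇒  λ = 1/5
Then r = λ/(1−λ) = (1/5)/(4/5) = 1/4. Check: with r = 1/4, W = (1/20, 3/20) and [WBX]:[XUQ] = -88/15 as required.

r = 1/4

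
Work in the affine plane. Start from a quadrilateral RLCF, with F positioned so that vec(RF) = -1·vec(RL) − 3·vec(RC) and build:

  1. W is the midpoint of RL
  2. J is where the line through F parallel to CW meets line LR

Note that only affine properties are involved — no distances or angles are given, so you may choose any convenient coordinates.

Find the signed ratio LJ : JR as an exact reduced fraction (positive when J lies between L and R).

Set R = (0, 0), L = (1, 0), C = (0, 1), F = (-1, -3); any affine frame gives the same invariant.
1. W is the midpoint of RL ⇒ W = (1/2, 0)
2. J is where the line through F parallel to CW meets line LR ⇒ J = (-5/2, 0)
J = L + t·(R−L) with t = 7/2, so LJ:JR = t:(1−t) = 7/2:-5/2

LJ:JR = -7/5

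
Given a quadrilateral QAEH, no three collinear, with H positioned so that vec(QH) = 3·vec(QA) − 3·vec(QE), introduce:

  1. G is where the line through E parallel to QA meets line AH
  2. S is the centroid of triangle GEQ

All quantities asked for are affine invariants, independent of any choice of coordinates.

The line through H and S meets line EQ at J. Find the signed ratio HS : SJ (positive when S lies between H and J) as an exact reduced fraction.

HS:SJ = 26

Work in coordinates with Q = (0, 0), A = (1, 0), E = (0, 1), H = (3, -3).
1. G is where the line through E parallel to QA meets line AH ⇒ G = (1/3, 1)
2. S is the centroid of triangle GEQ ⇒ S = (1/9, 2/3)
line HS meets EQ at J = (0, 21/26)
S = H + t·(J−H) with t = 26/27, so HS:SJ = 26/27:1/27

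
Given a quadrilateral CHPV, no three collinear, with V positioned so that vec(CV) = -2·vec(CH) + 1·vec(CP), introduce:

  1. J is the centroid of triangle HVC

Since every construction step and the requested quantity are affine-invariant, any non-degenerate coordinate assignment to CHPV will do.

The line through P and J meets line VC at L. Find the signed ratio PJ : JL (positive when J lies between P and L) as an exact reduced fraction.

PJ:JL = 5

Assign C = (0, 0), H = (1, 0), P = (0, 1), V = (-2, 1) — the answer is frame-independent, so this choice is without loss of generality.
1. J is the centroid of triangle HVC ⇒ J = (-1/3, 1/3)
line PJ meets VC at L = (-2/5, 1/5)
J = P + t·(L−P) with t = 5/6, so PJ:JL = 5/6:1/6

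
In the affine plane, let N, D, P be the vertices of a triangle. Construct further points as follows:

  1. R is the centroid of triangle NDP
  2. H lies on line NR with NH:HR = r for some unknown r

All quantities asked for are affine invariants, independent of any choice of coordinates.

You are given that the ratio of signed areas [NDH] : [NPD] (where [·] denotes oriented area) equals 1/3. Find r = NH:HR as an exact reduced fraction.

Choose coordinates N = (0, 0), D = (1, 0), P = (0, 1).
1. R is the centroid of triangle NDP ⇒ R = (1/3, 1/3)
2. With NH:HR = r, write λ = r/(r+1) so H = N + λ·(R−N); H is affine-linear in λ
Every point depending on H is an affine combination of H and λ-independent points, so each such coordinate is linear in λ; the λ² term in each signed area is a multiple of (R−N)×(R−N) = 0, so 2·[NDH] and 2·[NPD] are each linear in λ. Evaluating at λ=0 and λ=1:
  2·[NDH] = 1/3·λ,   2·[NPD] = -1
So [NDH]:[NPD] = (1/3·λ) / (-1). Setting this equal to 1/3:
  1/3·λ = 1/3·(-1)  ⇒  λ = -1
Then r = λ/(1−λ) = (-1)/(2) = -1/2. Check: with r = -1/2, H = (-1/3, -1/3) and [NDH]:[NPD] = 1/3 as required.

r = -1/2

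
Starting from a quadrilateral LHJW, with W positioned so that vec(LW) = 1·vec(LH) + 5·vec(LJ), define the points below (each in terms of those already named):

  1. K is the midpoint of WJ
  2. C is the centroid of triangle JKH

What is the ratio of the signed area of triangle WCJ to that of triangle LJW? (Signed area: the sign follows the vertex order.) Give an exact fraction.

Set L = (0, 0), H = (1, 0), J = (0, 1), W = (1, 5); any affine frame gives the same invariant.
1. K is the midpoint of WJ ⇒ K = (1/2, 3)
2. C is the centroid of triangle JKH ⇒ C = (1/2, 4/3)
2·[WCJ] = -5/3, 2·[LJW] = -1
[WCJ]:[LJW] = -5/3:-1 = 5/3

[WCJ]:[LJW] = 5/3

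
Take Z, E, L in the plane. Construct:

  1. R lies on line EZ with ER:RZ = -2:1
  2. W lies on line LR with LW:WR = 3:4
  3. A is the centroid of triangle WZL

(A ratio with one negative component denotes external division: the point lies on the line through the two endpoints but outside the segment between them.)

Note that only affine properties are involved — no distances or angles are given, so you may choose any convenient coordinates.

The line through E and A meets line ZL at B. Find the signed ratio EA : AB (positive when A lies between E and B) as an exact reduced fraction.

Set Z = (0, 0), E = (1, 0), L = (0, 1); any affine frame gives the same invariant.
1. R lies on line EZ with ER:RZ = -2:1 ⇒ R = (-1, 0)
2. W lies on line LR with LW:WR = 3:4 ⇒ W = (-3/7, 4/7)
3. A is the centroid of triangle WZL ⇒ A = (-1/7, 11/21)
line EA meets ZL at B = (0, 11/24)
A = E + t·(B−E) with t = 8/7, so EA:AB = 8/7:-1/7

EA:AB = -8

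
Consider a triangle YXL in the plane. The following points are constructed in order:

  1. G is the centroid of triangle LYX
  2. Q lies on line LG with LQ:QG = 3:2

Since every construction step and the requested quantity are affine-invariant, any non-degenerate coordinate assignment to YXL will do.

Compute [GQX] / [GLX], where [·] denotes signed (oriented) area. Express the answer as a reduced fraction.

[GQX]:[GLX] = 2/5

Assign Y = (0, 0), X = (1, 0), L = (0, 1) — the answer is frame-independent, so this choice is without loss of generality.
1. G is the centroid of triangle LYX ⇒ G = (1/3, 1/3)
2. Q lies on line LG with LQ:QG = 3:2 ⇒ Q = (1/5, 3/5)
2·[GQX] = -2/15, 2·[GLX] = -1/3
[GQX]:[GLX] = -2/15:-1/3 = 2/5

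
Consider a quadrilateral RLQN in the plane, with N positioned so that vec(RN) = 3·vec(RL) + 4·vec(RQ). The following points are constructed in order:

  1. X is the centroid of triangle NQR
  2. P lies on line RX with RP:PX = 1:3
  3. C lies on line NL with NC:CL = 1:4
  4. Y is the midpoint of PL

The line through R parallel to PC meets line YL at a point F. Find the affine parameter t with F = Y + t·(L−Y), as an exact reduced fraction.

Set R = (0, 0), L = (1, 0), Q = (0, 1), N = (3, 4); any affine frame gives the same invariant.
1. X is the centroid of triangle NQR ⇒ X = (1, 5/3)
2. P lies on line RX with RP:PX = 1:3 ⇒ P = (1/4, 5/12)
3. C lies on line NL with NC:CL = 1:4 ⇒ C = (13/5, 16/5)
4. Y is the midpoint of PL ⇒ Y = (5/8, 5/24)
through R parallel to PC: direction (47/20, 167/60); meets YL at F = (235/736, 835/2208)
F = Y + t·(L−Y) with t = -75/92

t = -75/92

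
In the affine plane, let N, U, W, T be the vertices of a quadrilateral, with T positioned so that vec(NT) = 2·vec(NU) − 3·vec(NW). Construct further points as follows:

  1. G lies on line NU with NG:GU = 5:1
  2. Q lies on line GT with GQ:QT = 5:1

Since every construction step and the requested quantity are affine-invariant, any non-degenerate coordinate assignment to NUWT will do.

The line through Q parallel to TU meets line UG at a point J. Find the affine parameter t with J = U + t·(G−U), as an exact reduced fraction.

t = 1/6

Choose coordinates N = (0, 0), U = (1, 0), W = (0, 1), T = (2, -3).
1. G lies on line NU with NG:GU = 5:1 ⇒ G = (5/6, 0)
2. Q lies on line GT with GQ:QT = 5:1 ⇒ Q = (65/36, -5/2)
through Q parallel to TU: direction (-1, 3); meets UG at J = (35/36, 0)
J = U + t·(G−U) with t = 1/6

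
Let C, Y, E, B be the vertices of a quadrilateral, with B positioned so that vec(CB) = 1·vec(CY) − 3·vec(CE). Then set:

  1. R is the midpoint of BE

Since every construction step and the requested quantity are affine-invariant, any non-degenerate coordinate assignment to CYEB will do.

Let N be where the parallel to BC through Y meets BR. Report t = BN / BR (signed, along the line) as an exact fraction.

t = 6

Work in coordinates with C = (0, 0), Y = (1, 0), E = (0, 1), B = (1, -3).
1. R is the midpoint of BE ⇒ R = (1/2, -1)
through Y parallel to BC: direction (-1, 3); meets BR at N = (-2, 9)
N = B + t·(R−B) with t = 6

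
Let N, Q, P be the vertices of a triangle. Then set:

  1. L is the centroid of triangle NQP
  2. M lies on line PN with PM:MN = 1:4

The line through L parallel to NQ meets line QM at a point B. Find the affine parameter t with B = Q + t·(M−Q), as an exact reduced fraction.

Work in coordinates with N = (0, 0), Q = (1, 0), P = (0, 1).
1. L is the centroid of triangle NQP ⇒ L = (1/3, 1/3)
2. M lies on line PN with PM:MN = 1:4 ⇒ M = (0, 4/5)
through L parallel to NQ: direction (1, 0); meets QM at B = (7/12, 1/3)
B = Q + t·(M−Q) with t = 5/12

t = 5/12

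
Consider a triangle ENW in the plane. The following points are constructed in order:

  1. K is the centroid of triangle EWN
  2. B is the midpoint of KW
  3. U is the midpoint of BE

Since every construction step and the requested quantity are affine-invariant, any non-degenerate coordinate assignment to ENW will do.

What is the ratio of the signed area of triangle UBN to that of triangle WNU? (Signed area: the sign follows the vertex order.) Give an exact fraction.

Work in coordinates with E = (0, 0), N = (1, 0), W = (0, 1).
1. K is the centroid of triangle EWN ⇒ K = (1/3, 1/3)
2. B is the midpoint of KW ⇒ B = (1/6, 2/3)
3. U is the midpoint of BE ⇒ U = (1/12, 1/3)
2·[UBN] = -1/3, 2·[WNU] = -7/12
[UBN]:[WNU] = -1/3:-7/12 = 4/7

[UBN]:[WNU] = 4/7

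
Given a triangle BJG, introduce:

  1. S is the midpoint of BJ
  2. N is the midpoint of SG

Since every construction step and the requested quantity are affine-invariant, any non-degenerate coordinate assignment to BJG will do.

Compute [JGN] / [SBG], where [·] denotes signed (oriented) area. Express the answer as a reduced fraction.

[JGN]:[SBG] = -1/2

Work in coordinates with B = (0, 0), J = (1, 0), G = (0, 1).
1. S is the midpoint of BJ ⇒ S = (1/2, 0)
2. N is the midpoint of SG ⇒ N = (1/4, 1/2)
2·[JGN] = 1/4, 2·[SBG] = -1/2
[JGN]:[SBG] = 1/4:-1/2 = -1/2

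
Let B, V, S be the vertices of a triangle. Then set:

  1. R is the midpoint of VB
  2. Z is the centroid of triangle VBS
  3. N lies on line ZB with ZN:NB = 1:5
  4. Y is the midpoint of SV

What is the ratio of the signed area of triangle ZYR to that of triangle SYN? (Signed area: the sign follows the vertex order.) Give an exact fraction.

Set B = (0, 0), V = (1, 0), S = (0, 1); any affine frame gives the same invariant.
1. R is the midpoint of VB ⇒ R = (1/2, 0)
2. Z is the centroid of triangle VBS ⇒ Z = (1/3, 1/3)
3. N lies on line ZB with ZN:NB = 1:5 ⇒ N = (5/18, 5/18)
4. Y is the midpoint of SV ⇒ Y = (1/2, 1/2)
2·[ZYR] = -1/12, 2·[SYN] = -2/9
[ZYR]:[SYN] = -1/12:-2/9 = 3/8

[ZYR]:[SYN] = 3/8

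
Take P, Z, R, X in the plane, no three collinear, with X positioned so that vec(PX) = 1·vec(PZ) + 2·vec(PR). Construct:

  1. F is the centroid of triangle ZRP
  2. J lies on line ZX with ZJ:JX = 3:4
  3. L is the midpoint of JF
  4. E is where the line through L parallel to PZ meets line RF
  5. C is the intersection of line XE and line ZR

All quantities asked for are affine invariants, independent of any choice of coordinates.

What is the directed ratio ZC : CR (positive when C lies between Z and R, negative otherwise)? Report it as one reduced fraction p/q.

ZC:CR = 134/51

Assign P = (0, 0), Z = (1, 0), R = (0, 1), X = (1, 2) — the answer is frame-independent, so this choice is without loss of generality.
1. F is the centroid of triangle ZRP ⇒ F = (1/3, 1/3)
2. J lies on line ZX with ZJ:JX = 3:4 ⇒ J = (1, 6/7)
3. L is the midpoint of JF ⇒ L = (2/3, 25/42)
4. E is where the line through L parallel to PZ meets line RF ⇒ E = (17/84, 25/42)
5. C is the intersection of line XE and line ZR ⇒ C = (51/185, 134/185)
C = Z + t·(R−Z) with t = 134/185, so ZC:CR = t:(1−t) = 134/185:51/185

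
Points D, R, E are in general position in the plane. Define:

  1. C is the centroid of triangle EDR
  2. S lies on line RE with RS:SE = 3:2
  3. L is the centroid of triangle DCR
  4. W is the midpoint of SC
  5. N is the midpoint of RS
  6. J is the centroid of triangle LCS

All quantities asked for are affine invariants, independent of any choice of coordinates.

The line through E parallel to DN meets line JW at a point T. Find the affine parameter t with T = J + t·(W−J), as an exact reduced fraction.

Work in coordinates with D = (0, 0), R = (1, 0), E = (0, 1).
1. C is the centroid of triangle EDR ⇒ C = (1/3, 1/3)
2. S lies on line RE with RS:SE = 3:2 ⇒ S = (2/5, 3/5)
3. L is the centroid of triangle DCR ⇒ L = (4/9, 1/9)
4. W is the midpoint of SC ⇒ W = (11/30, 7/15)
5. N is the midpoint of RS ⇒ N = (7/10, 3/10)
6. J is the centroid of triangle LCS ⇒ J = (53/135, 47/135)
through E parallel to DN: direction (7/10, 3/10); meets JW at T = (8/35, 269/245)
T = J + t·(W−J) with t = 310/49

t = 310/49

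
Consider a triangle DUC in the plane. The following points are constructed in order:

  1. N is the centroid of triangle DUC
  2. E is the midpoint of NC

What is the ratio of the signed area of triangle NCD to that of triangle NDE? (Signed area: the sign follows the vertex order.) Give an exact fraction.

[NCD]:[NDE] = -2

Work in coordinates with D = (0, 0), U = (1, 0), C = (0, 1).
1. N is the centroid of triangle DUC ⇒ N = (1/3, 1/3)
2. E is the midpoint of NC ⇒ E = (1/6, 2/3)
2·[NCD] = 1/3, 2·[NDE] = -1/6
[NCD]:[NDE] = 1/3:-1/6 = -2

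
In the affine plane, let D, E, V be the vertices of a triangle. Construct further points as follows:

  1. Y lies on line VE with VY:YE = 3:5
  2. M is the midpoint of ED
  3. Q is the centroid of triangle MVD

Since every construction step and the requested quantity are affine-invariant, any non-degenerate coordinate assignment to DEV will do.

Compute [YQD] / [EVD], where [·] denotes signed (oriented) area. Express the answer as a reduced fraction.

Choose coordinates D = (0, 0), E = (1, 0), V = (0, 1).
1. Y lies on line VE with VY:YE = 3:5 ⇒ Y = (3/8, 5/8)
2. M is the midpoint of ED ⇒ M = (1/2, 0)
3. Q is the centroid of triangle MVD ⇒ Q = (1/6, 1/3)
2·[YQD] = 1/48, 2·[EVD] = 1
[YQD]:[EVD] = 1/48:1 = 1/48

[YQD]:[EVD] = 1/48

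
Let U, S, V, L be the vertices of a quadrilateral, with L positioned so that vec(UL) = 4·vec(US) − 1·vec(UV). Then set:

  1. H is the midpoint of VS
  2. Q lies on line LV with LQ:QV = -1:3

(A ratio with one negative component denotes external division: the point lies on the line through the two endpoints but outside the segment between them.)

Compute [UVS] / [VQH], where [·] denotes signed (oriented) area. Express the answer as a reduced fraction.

Assign U = (0, 0), S = (1, 0), V = (0, 1), L = (4, -1) — the answer is frame-independent, so this choice is without loss of generality.
1. H is the midpoint of VS ⇒ H = (1/2, 1/2)
2. Q lies on line LV with LQ:QV = -1:3 ⇒ Q = (6, -2)
2·[UVS] = -1, 2·[VQH] = -3/2
[UVS]:[VQH] = -1:-3/2 = 2/3

[UVS]:[VQH] = 2/3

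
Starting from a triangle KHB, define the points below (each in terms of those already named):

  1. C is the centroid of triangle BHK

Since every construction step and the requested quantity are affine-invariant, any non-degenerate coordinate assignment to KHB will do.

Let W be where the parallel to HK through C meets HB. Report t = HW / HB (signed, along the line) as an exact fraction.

Assign K = (0, 0), H = (1, 0), B = (0, 1) — the answer is frame-independent, so this choice is without loss of generality.
1. C is the centroid of triangle BHK ⇒ C = (1/3, 1/3)
through C parallel to HK: direction (-1, 0); meets HB at W = (2/3, 1/3)
W = H + t·(B−H) with t = 1/3

t = 1/3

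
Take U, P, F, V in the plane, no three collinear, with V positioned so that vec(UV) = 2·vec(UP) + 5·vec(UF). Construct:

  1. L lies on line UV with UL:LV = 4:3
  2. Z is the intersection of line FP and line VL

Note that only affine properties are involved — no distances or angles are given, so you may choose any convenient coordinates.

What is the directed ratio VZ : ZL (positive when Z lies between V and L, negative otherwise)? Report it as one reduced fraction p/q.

Choose coordinates U = (0, 0), P = (1, 0), F = (0, 1), V = (2, 5).
1. L lies on line UV with UL:LV = 4:3 ⇒ L = (8/7, 20/7)
2. Z is the intersection of line FP and line VL ⇒ Z = (2/7, 5/7)
Z = V + t·(L−V) with t = 2, so VZ:ZL = t:(1−t) = 2:-1

VZ:ZL = -2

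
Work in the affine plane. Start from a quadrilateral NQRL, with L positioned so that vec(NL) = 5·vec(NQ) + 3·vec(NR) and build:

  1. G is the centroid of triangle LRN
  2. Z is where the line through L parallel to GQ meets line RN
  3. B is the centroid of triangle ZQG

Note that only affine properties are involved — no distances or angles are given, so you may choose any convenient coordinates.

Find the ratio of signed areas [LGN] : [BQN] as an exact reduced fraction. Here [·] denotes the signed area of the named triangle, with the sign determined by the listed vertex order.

[LGN]:[BQN] = 15/17

Choose coordinates N = (0, 0), Q = (1, 0), R = (0, 1), L = (5, 3).
1. G is the centroid of triangle LRN ⇒ G = (5/3, 4/3)
2. Z is where the line through L parallel to GQ meets line RN ⇒ Z = (0, -7)
3. B is the centroid of triangle ZQG ⇒ B = (8/9, -17/9)
2·[LGN] = 5/3, 2·[BQN] = 17/9
[LGN]:[BQN] = 5/3:17/9 = 15/17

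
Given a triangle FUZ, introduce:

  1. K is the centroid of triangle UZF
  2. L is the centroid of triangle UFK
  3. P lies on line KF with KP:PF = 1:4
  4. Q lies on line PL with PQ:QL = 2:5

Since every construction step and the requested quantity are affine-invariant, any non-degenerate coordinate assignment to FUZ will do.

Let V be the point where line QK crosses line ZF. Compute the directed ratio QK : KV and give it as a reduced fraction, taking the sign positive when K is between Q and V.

Set F = (0, 0), U = (1, 0), Z = (0, 1); any affine frame gives the same invariant.
1. K is the centroid of triangle UZF ⇒ K = (1/3, 1/3)
2. L is the centroid of triangle UFK ⇒ L = (4/9, 1/9)
3. P lies on line KF with KP:PF = 1:4 ⇒ P = (4/15, 4/15)
4. Q lies on line PL with PQ:QL = 2:5 ⇒ Q = (20/63, 2/9)
line QK meets ZF at V = (0, -2)
K = Q + t·(V−Q) with t = -1/20, so QK:KV = -1/20:21/20

QK:KV = -1/21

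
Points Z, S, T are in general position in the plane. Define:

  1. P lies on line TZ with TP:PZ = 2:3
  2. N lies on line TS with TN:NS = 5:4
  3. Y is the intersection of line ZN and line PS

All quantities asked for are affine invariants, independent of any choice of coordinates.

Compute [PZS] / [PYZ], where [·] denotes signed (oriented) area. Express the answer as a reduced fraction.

Assign Z = (0, 0), S = (1, 0), T = (0, 1) — the answer is frame-independent, so this choice is without loss of generality.
1. P lies on line TZ with TP:PZ = 2:3 ⇒ P = (0, 3/5)
2. N lies on line TS with TN:NS = 5:4 ⇒ N = (5/9, 4/9)
3. Y is the intersection of line ZN and line PS ⇒ Y = (3/7, 12/35)
2·[PZS] = 3/5, 2·[PYZ] = -9/35
[PZS]:[PYZ] = 3/5:-9/35 = -7/3

[PZS]:[PYZ] = -7/3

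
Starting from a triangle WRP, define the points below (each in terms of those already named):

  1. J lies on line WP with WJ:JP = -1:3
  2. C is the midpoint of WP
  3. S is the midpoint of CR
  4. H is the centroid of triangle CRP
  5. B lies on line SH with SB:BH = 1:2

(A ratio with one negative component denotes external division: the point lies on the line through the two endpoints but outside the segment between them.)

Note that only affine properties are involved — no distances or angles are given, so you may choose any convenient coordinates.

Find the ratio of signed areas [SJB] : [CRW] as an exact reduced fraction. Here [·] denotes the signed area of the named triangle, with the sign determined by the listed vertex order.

[SJB]:[CRW] = 1/6

Work in coordinates with W = (0, 0), R = (1, 0), P = (0, 1).
1. J lies on line WP with WJ:JP = -1:3 ⇒ J = (0, -1/2)
2. C is the midpoint of WP ⇒ C = (0, 1/2)
3. S is the midpoint of CR ⇒ S = (1/2, 1/4)
4. H is the centroid of triangle CRP ⇒ H = (1/3, 1/2)
5. B lies on line SH with SB:BH = 1:2 ⇒ B = (4/9, 1/3)
2·[SJB] = -1/12, 2·[CRW] = -1/2
[SJB]:[CRW] = -1/12:-1/2 = 1/6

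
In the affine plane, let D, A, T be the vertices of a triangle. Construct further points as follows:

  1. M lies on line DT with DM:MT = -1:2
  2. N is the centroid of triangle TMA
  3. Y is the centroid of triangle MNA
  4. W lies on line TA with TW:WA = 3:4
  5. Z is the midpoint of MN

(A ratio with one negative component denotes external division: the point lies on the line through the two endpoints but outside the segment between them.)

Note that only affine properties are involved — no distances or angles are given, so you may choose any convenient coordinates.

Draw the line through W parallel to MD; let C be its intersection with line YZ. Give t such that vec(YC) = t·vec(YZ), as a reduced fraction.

t = 2/35

Choose coordinates D = (0, 0), A = (1, 0), T = (0, 1).
1. M lies on line DT with DM:MT = -1:2 ⇒ M = (0, -1)
2. N is the centroid of triangle TMA ⇒ N = (1/3, 0)
3. Y is the centroid of triangle MNA ⇒ Y = (4/9, -1/3)
4. W lies on line TA with TW:WA = 3:4 ⇒ W = (3/7, 4/7)
5. Z is the midpoint of MN ⇒ Z = (1/6, -1/2)
through W parallel to MD: direction (0, 1); meets YZ at C = (3/7, -12/35)
C = Y + t·(Z−Y) with t = 2/35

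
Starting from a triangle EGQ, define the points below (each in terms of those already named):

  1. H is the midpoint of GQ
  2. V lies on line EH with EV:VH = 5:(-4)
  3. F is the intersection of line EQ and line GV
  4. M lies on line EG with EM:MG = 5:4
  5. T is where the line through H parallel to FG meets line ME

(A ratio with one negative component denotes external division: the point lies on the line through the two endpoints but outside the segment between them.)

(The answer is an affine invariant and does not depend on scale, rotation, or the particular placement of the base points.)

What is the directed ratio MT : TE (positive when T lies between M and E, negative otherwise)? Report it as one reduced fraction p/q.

Work in coordinates with E = (0, 0), G = (1, 0), Q = (0, 1).
1. H is the midpoint of GQ ⇒ H = (1/2, 1/2)
2. V lies on line EH with EV:VH = 5:(-4) ⇒ V = (5/2, 5/2)
3. F is the intersection of line EQ and line GV ⇒ F = (0, -5/3)
4. M lies on line EG with EM:MG = 5:4 ⇒ M = (5/9, 0)
5. T is where the line through H parallel to FG meets line ME ⇒ T = (1/5, 0)
T = M + t·(E−M) with t = 16/25, so MT:TE = t:(1−t) = 16/25:9/25

MT:TE = 16/9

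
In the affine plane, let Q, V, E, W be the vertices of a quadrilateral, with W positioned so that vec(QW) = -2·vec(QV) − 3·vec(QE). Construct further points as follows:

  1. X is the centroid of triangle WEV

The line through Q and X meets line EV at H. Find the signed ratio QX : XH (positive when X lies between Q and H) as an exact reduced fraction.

QX:XH = -1/2

Set Q = (0, 0), V = (1, 0), E = (0, 1), W = (-2, -3); any affine frame gives the same invariant.
1. X is the centroid of triangle WEV ⇒ X = (-1/3, -2/3)
line QX meets EV at H = (1/3, 2/3)
X = Q + t·(H−Q) with t = -1, so QX:XH = -1:2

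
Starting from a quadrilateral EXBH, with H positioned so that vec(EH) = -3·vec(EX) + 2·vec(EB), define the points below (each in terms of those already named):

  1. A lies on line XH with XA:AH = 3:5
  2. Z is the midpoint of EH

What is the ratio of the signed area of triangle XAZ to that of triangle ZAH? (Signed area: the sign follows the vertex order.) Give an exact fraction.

[XAZ]:[ZAH] = 3/5

Work in coordinates with E = (0, 0), X = (1, 0), B = (0, 1), H = (-3, 2).
1. A lies on line XH with XA:AH = 3:5 ⇒ A = (-1/2, 3/4)
2. Z is the midpoint of EH ⇒ Z = (-3/2, 1)
2·[XAZ] = 3/8, 2·[ZAH] = 5/8
[XAZ]:[ZAH] = 3/8:5/8 = 3/5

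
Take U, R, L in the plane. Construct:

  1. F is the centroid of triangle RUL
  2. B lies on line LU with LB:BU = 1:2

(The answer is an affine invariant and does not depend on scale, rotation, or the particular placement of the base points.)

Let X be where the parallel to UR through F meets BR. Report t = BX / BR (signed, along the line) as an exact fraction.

Work in coordinates with U = (0, 0), R = (1, 0), L = (0, 1).
1. F is the centroid of triangle RUL ⇒ F = (1/3, 1/3)
2. B lies on line LU with LB:BU = 1:2 ⇒ B = (0, 2/3)
through F parallel to UR: direction (1, 0); meets BR at X = (1/2, 1/3)
X = B + t·(R−B) with t = 1/2

t = 1/2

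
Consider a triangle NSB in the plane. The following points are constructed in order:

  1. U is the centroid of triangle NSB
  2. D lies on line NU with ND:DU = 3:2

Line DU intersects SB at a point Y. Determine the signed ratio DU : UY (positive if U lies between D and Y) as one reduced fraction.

DU:UY = 4/5

Work in coordinates with N = (0, 0), S = (1, 0), B = (0, 1).
1. U is the centroid of triangle NSB ⇒ U = (1/3, 1/3)
2. D lies on line NU with ND:DU = 3:2 ⇒ D = (1/5, 1/5)
line DU meets SB at Y = (1/2, 1/2)
U = D + t·(Y−D) with t = 4/9, so DU:UY = 4/9:5/9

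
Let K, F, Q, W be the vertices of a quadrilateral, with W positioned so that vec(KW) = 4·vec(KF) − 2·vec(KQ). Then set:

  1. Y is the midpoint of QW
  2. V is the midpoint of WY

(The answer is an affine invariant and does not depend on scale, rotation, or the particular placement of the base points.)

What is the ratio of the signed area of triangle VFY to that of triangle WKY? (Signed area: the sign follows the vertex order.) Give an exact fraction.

Set K = (0, 0), F = (1, 0), Q = (0, 1), W = (4, -2); any affine frame gives the same invariant.
1. Y is the midpoint of QW ⇒ Y = (2, -1/2)
2. V is the midpoint of WY ⇒ V = (3, -5/4)
2·[VFY] = -1/4, 2·[WKY] = -2
[VFY]:[WKY] = -1/4:-2 = 1/8

[VFY]:[WKY] = 1/8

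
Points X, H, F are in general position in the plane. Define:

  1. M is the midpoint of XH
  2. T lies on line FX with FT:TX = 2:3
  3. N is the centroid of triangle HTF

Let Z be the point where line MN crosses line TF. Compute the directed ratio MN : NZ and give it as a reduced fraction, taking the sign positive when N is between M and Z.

Assign X = (0, 0), H = (1, 0), F = (0, 1) — the answer is frame-independent, so this choice is without loss of generality.
1. M is the midpoint of XH ⇒ M = (1/2, 0)
2. T lies on line FX with FT:TX = 2:3 ⇒ T = (0, 3/5)
3. N is the centroid of triangle HTF ⇒ N = (1/3, 8/15)
line MN meets TF at Z = (0, 8/5)
N = M + t·(Z−M) with t = 1/3, so MN:NZ = 1/3:2/3

MN:NZ = 1/2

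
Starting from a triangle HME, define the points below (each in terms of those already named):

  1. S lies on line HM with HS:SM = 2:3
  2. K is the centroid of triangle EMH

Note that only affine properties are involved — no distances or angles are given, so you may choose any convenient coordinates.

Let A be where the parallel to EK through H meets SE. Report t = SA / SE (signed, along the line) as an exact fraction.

Assign H = (0, 0), M = (1, 0), E = (0, 1) — the answer is frame-independent, so this choice is without loss of generality.
1. S lies on line HM with HS:SM = 2:3 ⇒ S = (2/5, 0)
2. K is the centroid of triangle EMH ⇒ K = (1/3, 1/3)
through H parallel to EK: direction (1/3, -2/3); meets SE at A = (2, -4)
A = S + t·(E−S) with t = -4

t = -4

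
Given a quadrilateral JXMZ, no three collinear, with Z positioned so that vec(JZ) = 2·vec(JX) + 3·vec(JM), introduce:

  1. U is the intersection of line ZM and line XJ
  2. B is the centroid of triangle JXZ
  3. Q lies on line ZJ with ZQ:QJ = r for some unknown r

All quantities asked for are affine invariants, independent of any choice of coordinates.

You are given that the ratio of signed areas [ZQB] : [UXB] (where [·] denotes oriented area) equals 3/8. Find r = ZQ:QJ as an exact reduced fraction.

r = 3

Set J = (0, 0), X = (1, 0), M = (0, 1), Z = (2, 3); any affine frame gives the same invariant.
1. U is the intersection of line ZM and line XJ ⇒ U = (-1, 0)
2. B is the centroid of triangle JXZ ⇒ B = (1, 1)
3. With ZQ:QJ = r, write λ = r/(r+1) so Q = Z + λ·(J−Z); Q is affine-linear in λ
Every point depending on Q is an affine combination of Q and λ-independent points, so each such coordinate is linear in λ; the λ² term in each signed area is a multiple of (J−Z)×(J−Z) = 0, so 2·[ZQB] and 2·[UXB] are each linear in λ. Evaluating at λ=0 and λ=1:
  2·[ZQB] = λ,   2·[UXB] = 2
So [ZQB]:[UXB] = (λ) / (2). Setting this equal to 3/8:
  λ = 3/8·(2)  ⇒  λ = 3/4
Then r = λ/(1−λ) = (3/4)/(1/4) = 3. Check: with r = 3, Q = (1/2, 3/4) and [ZQB]:[UXB] = 3/8 as required.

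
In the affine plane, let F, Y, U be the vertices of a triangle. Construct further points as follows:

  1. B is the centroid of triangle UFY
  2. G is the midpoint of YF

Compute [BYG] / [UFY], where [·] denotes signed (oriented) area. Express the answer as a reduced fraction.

Assign F = (0, 0), Y = (1, 0), U = (0, 1) — the answer is frame-independent, so this choice is without loss of generality.
1. B is the centroid of triangle UFY ⇒ B = (1/3, 1/3)
2. G is the midpoint of YF ⇒ G = (1/2, 0)
2·[BYG] = -1/6, 2·[UFY] = 1
[BYG]:[UFY] = -1/6:1 = -1/6

[BYG]:[UFY] = -1/6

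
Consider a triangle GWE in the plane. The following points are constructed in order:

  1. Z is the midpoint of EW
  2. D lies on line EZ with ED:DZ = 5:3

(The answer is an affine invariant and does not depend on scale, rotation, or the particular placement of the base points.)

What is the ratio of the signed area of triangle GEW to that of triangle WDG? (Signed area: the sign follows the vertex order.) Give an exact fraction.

[GEW]:[WDG] = -16/11

Choose coordinates G = (0, 0), W = (1, 0), E = (0, 1).
1. Z is the midpoint of EW ⇒ Z = (1/2, 1/2)
2. D lies on line EZ with ED:DZ = 5:3 ⇒ D = (5/16, 11/16)
2·[GEW] = -1, 2·[WDG] = 11/16
[GEW]:[WDG] = -1:11/16 = -16/11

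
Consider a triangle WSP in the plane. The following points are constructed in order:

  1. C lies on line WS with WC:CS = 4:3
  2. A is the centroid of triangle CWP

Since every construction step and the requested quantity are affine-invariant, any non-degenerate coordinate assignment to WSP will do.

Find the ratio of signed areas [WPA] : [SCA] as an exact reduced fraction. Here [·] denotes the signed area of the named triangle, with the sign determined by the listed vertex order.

Choose coordinates W = (0, 0), S = (1, 0), P = (0, 1).
1. C lies on line WS with WC:CS = 4:3 ⇒ C = (4/7, 0)
2. A is the centroid of triangle CWP ⇒ A = (4/21, 1/3)
2·[WPA] = -4/21, 2·[SCA] = -1/7
[WPA]:[SCA] = -4/21:-1/7 = 4/3

[WPA]:[SCA] = 4/3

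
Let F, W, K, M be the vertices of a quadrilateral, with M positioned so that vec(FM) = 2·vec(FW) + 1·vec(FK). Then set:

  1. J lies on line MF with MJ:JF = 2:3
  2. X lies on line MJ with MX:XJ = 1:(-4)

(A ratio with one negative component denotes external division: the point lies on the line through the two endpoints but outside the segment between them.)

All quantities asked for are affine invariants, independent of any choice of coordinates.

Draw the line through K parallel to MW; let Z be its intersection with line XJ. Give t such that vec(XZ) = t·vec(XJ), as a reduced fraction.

Assign F = (0, 0), W = (1, 0), K = (0, 1), M = (2, 1) — the answer is frame-independent, so this choice is without loss of generality.
1. J lies on line MF with MJ:JF = 2:3 ⇒ J = (6/5, 3/5)
2. X lies on line MJ with MX:XJ = 1:(-4) ⇒ X = (34/15, 17/15)
through K parallel to MW: direction (-1, -1); meets XJ at Z = (-2, -1)
Z = X + t·(J−X) with t = 4

t = 4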